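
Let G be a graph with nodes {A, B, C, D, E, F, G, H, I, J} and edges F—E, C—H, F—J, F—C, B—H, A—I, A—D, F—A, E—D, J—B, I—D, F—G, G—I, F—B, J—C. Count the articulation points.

1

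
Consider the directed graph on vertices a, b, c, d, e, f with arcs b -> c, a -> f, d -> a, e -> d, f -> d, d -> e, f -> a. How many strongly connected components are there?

3

{a, d, e, f} are all mutually reachable — one SCC of size 4.
{c} is an SCC by itself.
{b} is an SCC by itself.
That gives 3 strongly connected components.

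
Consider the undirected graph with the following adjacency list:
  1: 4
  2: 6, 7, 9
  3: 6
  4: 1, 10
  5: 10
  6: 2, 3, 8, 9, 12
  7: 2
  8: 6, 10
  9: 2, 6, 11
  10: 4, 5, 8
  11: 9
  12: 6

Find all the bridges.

1-4, 10-4, 10-5, 10-8, 11-9, 12-6, 2-7, 3-6, 6-8

The edges on the cycle 2-6-9-2 are not bridges since each lies on that cycle.
But removing 6-3 disconnects 6 from 3; removing 2-7 disconnects 2 from 7; removing 9-11 disconnects 9 from 11; removing 4-1 disconnects 4 from 1 — these are bridges.
In total 9 edges are bridges.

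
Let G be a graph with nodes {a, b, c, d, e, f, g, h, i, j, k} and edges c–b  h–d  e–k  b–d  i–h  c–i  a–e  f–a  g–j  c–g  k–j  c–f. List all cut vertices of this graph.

c

Removing c increases the component count from 1 to 2, so c is a cut vertex.
By contrast removing h leaves 1 component; it is not a cut vertex. No other vertex is a cut vertex either.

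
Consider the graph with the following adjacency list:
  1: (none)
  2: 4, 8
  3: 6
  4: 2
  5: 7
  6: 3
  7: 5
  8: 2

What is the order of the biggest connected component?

3

1 is isolated — a component by itself.
Starting from 5 we can reach 5, 7. That is one component of size 2.
Starting from 3 we can reach 3, 6. That is one component of size 2.
Starting from 2 we can reach 2, 4, 8. That is one component of size 3.
The largest has 3 vertices.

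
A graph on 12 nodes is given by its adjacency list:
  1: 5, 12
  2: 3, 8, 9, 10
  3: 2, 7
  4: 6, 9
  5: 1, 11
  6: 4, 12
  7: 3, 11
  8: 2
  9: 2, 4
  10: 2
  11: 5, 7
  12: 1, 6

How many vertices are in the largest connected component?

12

Starting from 1 we can reach 1, 2, 3, 4, 5, 6, 7, 8, 9, 10, 11, 12. That is one component of size 12.
The largest has 12 vertices.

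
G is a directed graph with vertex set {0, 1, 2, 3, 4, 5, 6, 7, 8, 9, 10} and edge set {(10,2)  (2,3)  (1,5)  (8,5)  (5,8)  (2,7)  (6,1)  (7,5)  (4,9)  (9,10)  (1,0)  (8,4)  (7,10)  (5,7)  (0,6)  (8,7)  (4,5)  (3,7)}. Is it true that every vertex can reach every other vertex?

There is no directed path from 9 to 0, so the graph is not strongly connected.

No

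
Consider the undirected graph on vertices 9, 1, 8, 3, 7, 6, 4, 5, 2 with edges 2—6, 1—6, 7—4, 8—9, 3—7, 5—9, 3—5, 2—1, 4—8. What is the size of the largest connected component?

Starting from 1 we can reach 1, 2, 6. That is one component of size 3.
Starting from 3 we can reach 3, 4, 5, 7, 8, 9. That is one component of size 6.
The largest has 6 vertices.

6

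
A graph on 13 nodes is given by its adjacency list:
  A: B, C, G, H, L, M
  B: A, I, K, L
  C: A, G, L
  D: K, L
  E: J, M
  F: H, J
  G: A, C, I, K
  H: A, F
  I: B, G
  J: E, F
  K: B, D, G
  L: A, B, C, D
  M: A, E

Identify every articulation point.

A

Removing A increases the component count from 1 to 2, so A is a cut vertex.
By contrast removing E leaves 1 component; it is not a cut vertex. No other vertex is a cut vertex either.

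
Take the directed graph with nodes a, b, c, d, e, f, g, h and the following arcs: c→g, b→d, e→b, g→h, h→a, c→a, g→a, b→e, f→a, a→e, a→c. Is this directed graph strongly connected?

No

There is no directed path from d to e, so the graph is not strongly connected.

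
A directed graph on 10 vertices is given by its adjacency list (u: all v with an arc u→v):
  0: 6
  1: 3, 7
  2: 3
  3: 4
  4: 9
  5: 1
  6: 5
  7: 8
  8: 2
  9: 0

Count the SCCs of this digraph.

{0, 1, 2, 3, 4, 5, 6, 7, 8, 9} are all mutually reachable — one SCC of size 10.
That gives 1 strongly connected component.

1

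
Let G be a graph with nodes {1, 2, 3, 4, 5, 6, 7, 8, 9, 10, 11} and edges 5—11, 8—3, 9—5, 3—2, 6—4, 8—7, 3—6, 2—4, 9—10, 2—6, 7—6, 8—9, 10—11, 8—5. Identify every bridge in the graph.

none

The edges on the cycle 3-2-4-6-3 are not bridges since each lies on that cycle.
Every edge lies on some cycle, so there are no bridges.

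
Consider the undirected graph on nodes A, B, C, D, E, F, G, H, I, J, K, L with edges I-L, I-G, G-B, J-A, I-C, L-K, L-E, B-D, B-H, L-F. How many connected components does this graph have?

Starting from A we can reach A, J. That is one component of size 2.
Starting from B we can reach B, C, D, E, F, G, H, I, K, L. That is one component of size 10.
Total: 2 components.

2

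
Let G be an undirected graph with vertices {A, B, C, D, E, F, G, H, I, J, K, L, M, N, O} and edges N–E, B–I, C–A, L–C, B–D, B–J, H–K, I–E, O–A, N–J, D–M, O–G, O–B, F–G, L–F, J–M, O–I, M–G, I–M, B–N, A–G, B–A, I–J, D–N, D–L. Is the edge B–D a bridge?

After removing B–D, the path B-N-D still connects them, so the edge is not a bridge.

No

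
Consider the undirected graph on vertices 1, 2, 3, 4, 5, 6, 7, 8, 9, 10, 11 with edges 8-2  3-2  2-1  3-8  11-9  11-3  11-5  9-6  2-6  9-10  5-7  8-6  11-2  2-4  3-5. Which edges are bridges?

The edges on the cycle 3-8-6-2-3 are not bridges since each lies on that cycle.
But removing 1-2 disconnects 1 from 2; removing 2-4 disconnects 2 from 4; removing 7-5 disconnects 7 from 5; removing 10-9 disconnects 10 from 9 — these are bridges.

1-2, 10-9, 2-4, 5-7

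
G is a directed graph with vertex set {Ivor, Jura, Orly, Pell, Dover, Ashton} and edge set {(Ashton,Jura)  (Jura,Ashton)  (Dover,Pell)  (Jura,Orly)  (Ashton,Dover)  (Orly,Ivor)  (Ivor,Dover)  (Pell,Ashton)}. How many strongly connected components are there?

1

{Ivor, Jura, Orly, Pell, Dover, Ashton} are all mutually reachable — one SCC of size 6.
That gives 1 strongly connected component.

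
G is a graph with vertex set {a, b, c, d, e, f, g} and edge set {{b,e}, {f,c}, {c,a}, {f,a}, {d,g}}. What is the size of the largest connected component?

3

Starting from b we can reach b, e. That is one component of size 2.
Starting from d we can reach d, g. That is one component of size 2.
Starting from a we can reach a, c, f. That is one component of size 3.
The largest has 3 vertices.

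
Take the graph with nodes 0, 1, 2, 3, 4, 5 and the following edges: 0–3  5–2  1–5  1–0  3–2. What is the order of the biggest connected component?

5

4 is isolated — a component by itself.
Starting from 0 we can reach 0, 1, 2, 3, 5. That is one component of size 5.
The largest has 5 vertices.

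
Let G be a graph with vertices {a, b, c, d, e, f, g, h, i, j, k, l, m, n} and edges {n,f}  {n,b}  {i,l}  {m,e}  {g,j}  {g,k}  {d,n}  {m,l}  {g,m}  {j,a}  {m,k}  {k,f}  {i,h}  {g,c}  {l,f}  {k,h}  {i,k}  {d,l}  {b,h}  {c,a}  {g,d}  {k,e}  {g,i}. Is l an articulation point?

Deleting l leaves 1 component (was 1) (its neighbors d, f, i, m remain connected to each other), so l is not a cut vertex.

No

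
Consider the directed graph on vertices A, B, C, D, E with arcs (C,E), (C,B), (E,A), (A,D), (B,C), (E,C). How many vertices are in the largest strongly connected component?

3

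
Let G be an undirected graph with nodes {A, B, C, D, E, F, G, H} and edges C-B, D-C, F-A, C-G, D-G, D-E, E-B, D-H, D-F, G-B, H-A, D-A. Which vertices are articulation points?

Removing D increases the component count from 1 to 2, so D is a cut vertex.
By contrast removing B leaves 1 component; it is not a cut vertex. No other vertex is a cut vertex either.

D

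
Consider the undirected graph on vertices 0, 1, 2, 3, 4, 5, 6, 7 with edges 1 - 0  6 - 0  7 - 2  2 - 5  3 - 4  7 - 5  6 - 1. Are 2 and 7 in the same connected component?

Yes

From 2 we can reach 2, 5, 7, which includes 7.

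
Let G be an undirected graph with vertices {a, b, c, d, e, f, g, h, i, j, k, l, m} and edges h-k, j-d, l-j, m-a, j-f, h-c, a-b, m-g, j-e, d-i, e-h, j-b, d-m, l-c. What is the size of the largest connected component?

13

Starting from a we can reach a, b, c, d, e, f, g, h, i, j, k, l, m. That is one component of size 13.
The largest has 13 vertices.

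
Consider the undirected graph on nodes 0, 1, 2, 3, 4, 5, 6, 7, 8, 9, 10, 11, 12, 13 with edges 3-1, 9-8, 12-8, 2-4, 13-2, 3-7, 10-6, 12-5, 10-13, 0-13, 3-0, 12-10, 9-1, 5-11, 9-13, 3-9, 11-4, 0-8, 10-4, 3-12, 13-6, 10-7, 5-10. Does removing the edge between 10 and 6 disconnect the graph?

After removing 10-6, the path 10-13-6 still connects them, so the edge is not a bridge.

No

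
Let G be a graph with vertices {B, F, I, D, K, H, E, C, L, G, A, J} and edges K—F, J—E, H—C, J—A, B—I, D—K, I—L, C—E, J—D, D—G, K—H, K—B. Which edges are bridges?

A-J, B-I, B-K, D-G, F-K, I-L

The edges on the cycle J-D-K-H-C-E-J are not bridges since each lies on that cycle.
But removing K—F disconnects K from F; removing I—L disconnects I from L; removing I—B disconnects I from B; removing J—A disconnects J from A — these are bridges.
In total 6 edges are bridges.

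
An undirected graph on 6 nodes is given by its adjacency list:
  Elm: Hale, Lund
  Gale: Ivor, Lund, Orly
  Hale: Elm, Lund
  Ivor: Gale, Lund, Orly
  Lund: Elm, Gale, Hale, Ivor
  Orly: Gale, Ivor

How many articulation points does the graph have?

Removing Lund increases the component count from 1 to 2, so Lund is a cut vertex.
By contrast removing Gale leaves 1 component; it is not a cut vertex. No other vertex is a cut vertex either.

1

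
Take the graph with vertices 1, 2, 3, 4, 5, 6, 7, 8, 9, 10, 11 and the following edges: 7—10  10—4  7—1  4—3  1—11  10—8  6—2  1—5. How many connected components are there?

3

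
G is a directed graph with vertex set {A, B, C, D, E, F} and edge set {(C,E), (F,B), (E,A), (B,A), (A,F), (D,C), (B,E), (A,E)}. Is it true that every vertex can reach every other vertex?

There is no directed path from E to D, so the graph is not strongly connected.

No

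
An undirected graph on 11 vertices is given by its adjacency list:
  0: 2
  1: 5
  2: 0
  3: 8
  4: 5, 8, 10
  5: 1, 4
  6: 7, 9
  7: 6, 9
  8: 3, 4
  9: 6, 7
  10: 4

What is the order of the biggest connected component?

6

Starting from 0 we can reach 0, 2. That is one component of size 2.
Starting from 6 we can reach 6, 7, 9. That is one component of size 3.
Starting from 1 we can reach 1, 3, 4, 5, 8, 10. That is one component of size 6.
The largest has 6 vertices.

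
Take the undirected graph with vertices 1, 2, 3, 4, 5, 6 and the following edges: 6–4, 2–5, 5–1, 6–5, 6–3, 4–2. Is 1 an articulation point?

Deleting 1 leaves 1 component (was 1), so 1 is not a cut vertex.

No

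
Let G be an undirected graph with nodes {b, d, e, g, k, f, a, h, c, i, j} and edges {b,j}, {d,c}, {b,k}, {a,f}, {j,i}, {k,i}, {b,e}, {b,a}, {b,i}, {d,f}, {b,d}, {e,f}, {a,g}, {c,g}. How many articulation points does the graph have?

Removing b increases the component count from 2 to 3, so b is a cut vertex.
By contrast removing c leaves 2 components; it is not a cut vertex. No other vertex is a cut vertex either.

1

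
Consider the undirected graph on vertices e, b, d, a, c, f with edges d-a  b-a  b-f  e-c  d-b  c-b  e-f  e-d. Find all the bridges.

none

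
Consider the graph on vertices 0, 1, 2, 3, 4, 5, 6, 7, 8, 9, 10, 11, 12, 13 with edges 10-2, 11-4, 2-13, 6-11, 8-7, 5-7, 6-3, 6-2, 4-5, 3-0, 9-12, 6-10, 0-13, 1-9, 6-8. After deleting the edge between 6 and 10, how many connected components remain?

6 and 10 are still connected via 6-2-10, so the component count stays at 2.

2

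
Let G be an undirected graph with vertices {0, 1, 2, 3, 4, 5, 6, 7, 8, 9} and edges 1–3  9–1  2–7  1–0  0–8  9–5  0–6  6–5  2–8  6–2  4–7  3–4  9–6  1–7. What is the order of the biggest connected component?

Starting from 0 we can reach 0, 1, 2, 3, 4, 5, 6, 7, 8, 9. That is one component of size 10.
The largest has 10 vertices.

10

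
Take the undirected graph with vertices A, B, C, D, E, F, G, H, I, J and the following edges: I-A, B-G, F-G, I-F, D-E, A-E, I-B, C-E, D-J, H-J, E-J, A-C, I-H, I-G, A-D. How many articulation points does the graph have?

1

Removing I increases the component count from 1 to 2, so I is a cut vertex.
By contrast removing C leaves 1 component; it is not a cut vertex. No other vertex is a cut vertex either.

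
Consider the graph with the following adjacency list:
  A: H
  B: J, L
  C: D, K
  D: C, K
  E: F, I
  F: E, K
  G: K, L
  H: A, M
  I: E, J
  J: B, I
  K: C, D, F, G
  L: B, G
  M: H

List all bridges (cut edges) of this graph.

A-H, H-M

The edges on the cycle K-C-D-K are not bridges since each lies on that cycle.
But removing A-H disconnects A from H; removing H-M disconnects H from M — these are bridges.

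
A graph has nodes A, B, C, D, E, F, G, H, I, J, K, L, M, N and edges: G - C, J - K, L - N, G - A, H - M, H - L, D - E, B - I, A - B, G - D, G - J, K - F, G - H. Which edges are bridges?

A-B, A-G, B-I, C-G, D-E, D-G, F-K, G-H, G-J, H-L, H-M, J-K, L-N

removing H - M disconnects H from M; removing D - E disconnects D from E; removing J - K disconnects J from K; removing D - G disconnects D from G — these are bridges.
In total 13 edges are bridges.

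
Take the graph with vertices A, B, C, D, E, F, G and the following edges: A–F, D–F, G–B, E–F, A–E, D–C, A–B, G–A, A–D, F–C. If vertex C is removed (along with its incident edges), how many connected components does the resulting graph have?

1

With C gone, the remaining components are: {A, B, D, E, F, G}.
That is 1 component.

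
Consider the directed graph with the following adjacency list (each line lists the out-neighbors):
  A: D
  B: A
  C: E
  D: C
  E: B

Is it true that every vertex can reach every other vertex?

Yes

From B we can reach every vertex (A, B, C, D, E), and every vertex can reach B (A, B, C, D, E). So the whole graph is one strongly connected component.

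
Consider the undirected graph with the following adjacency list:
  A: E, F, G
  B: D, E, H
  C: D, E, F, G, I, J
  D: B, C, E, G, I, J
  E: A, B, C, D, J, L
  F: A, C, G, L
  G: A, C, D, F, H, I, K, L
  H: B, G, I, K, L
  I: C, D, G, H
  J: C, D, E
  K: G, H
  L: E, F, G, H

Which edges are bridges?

none

The edges on the cycle G-D-E-A-G are not bridges since each lies on that cycle.
Every edge lies on some cycle, so there are no bridges.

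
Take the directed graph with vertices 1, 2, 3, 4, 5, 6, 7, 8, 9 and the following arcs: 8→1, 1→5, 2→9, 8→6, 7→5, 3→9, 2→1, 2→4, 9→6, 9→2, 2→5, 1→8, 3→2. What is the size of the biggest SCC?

2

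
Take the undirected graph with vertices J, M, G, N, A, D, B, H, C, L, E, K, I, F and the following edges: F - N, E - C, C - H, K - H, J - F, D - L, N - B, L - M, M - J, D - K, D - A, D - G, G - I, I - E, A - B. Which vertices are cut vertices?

D

Removing D increases the component count from 1 to 2, so D is a cut vertex.
By contrast removing A leaves 1 component; it is not a cut vertex. No other vertex is a cut vertex either.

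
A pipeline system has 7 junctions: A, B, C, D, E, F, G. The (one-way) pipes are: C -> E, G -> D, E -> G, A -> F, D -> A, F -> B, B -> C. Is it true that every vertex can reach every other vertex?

From C we can reach every vertex (A, B, C, D, E, F, G), and every vertex can reach C (A, B, C, D, E, F, G). So the whole graph is one strongly connected component.

Yes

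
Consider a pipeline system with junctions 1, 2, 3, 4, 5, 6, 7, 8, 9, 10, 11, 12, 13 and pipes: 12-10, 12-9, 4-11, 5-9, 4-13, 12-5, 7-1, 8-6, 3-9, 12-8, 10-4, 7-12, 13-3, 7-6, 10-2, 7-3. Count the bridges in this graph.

3

The edges on the cycle 7-12-8-6-7 are not bridges since each lies on that cycle.
But removing 7-1 disconnects 7 from 1; removing 11-4 disconnects 11 from 4; removing 2-10 disconnects 2 from 10 — these are bridges.
That makes 3 bridges.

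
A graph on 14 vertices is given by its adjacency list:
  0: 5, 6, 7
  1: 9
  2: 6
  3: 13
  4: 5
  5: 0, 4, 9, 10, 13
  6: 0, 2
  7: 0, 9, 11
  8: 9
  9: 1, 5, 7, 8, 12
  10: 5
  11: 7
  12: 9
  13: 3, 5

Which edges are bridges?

The edges on the cycle 9-5-0-7-9 are not bridges since each lies on that cycle.
But removing 5-13 disconnects 5 from 13; removing 13-3 disconnects 13 from 3; removing 5-10 disconnects 5 from 10; removing 0-6 disconnects 0 from 6 — these are bridges.
In total 10 edges are bridges.

0-6, 1-9, 10-5, 11-7, 12-9, 13-3, 13-5, 2-6, 4-5, 8-9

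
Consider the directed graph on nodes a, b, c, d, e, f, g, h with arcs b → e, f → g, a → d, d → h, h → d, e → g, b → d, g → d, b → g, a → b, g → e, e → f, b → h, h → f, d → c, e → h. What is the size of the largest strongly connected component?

5

{d, e, f, g, h} are all mutually reachable — one SCC of size 5.
{c} is an SCC by itself.
{b} is an SCC by itself.
{a} is an SCC by itself.
The largest has 5 vertices.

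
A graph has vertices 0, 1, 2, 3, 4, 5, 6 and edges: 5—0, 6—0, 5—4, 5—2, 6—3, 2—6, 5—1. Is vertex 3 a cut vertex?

Deleting 3 leaves 1 component (was 1), so 3 is not a cut vertex.

No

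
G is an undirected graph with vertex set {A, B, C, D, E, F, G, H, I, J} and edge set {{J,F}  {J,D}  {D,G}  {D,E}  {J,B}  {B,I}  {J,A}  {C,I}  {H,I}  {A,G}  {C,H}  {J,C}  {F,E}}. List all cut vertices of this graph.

J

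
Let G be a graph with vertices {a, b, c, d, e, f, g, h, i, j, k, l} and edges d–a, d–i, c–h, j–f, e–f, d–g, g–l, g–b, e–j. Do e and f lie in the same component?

From e we can reach e, f, j, which includes f.

Yes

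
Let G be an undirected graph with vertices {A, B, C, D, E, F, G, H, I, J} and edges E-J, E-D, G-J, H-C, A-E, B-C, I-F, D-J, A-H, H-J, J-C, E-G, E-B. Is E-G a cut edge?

No

After removing E-G, the path E-J-G still connects them, so the edge is not a bridge.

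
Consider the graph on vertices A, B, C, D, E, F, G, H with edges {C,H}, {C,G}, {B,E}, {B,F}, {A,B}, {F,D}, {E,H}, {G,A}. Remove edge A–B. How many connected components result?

A and B are still connected via A-G-C-H-E-B, so the component count stays at 1.

1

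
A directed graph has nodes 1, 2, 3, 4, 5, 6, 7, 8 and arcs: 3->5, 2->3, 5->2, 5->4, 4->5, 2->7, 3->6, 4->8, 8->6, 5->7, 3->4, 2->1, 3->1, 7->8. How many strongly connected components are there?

{2, 3, 4, 5} are all mutually reachable — one SCC of size 4.
{8} is an SCC by itself.
{1} is an SCC by itself.
{6} is an SCC by itself.
{7} is an SCC by itself.
That gives 5 strongly connected components.

5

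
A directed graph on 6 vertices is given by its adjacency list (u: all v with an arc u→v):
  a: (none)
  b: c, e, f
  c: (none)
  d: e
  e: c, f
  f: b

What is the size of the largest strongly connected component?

3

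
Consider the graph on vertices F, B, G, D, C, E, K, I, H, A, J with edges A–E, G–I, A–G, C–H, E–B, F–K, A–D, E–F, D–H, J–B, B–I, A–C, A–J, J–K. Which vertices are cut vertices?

A

Removing A increases the component count from 1 to 2, so A is a cut vertex.
By contrast removing K leaves 1 component; it is not a cut vertex. No other vertex is a cut vertex either.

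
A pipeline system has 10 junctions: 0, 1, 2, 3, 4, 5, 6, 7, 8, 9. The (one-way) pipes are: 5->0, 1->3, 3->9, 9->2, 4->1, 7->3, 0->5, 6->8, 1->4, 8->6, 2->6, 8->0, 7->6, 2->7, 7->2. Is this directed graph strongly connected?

No

There is no directed path from 5 to 1, so the graph is not strongly connected.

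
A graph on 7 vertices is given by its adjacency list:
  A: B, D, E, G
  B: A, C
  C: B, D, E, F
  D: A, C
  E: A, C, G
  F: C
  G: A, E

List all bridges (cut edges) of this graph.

C-F

The edges on the cycle B-C-E-A-B are not bridges since each lies on that cycle.
But removing F-C disconnects F from C — this is a bridge.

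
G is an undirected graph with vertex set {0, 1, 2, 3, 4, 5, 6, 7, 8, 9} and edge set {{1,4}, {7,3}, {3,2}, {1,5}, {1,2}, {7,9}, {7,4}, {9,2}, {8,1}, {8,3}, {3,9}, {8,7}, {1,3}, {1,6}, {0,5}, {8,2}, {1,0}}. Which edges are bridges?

1-6

The edges on the cycle 1-0-5-1 are not bridges since each lies on that cycle.
But removing 1 - 6 disconnects 1 from 6 — this is a bridge.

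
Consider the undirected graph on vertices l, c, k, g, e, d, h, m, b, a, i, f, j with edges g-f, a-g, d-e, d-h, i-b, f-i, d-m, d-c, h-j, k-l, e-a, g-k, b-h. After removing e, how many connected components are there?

1

With e gone, the remaining components are: {a, b, c, d, f, g, h, i, j, k, l, m}.
That is 1 component.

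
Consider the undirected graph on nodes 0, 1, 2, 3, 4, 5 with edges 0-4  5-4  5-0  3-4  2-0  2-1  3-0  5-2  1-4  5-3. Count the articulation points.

Removing 1, for instance, still leaves 1 component. No single vertex removal increases the component count — the graph has no articulation points.

0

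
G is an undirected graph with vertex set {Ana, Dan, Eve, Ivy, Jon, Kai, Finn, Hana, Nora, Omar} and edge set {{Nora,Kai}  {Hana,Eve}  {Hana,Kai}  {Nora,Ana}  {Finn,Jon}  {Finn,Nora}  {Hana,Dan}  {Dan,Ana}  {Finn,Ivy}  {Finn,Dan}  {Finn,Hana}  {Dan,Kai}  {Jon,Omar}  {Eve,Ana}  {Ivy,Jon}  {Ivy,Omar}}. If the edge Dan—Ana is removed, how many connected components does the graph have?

1

Dan and Ana are still connected via Dan-Finn-Nora-Ana, so the component count stays at 1.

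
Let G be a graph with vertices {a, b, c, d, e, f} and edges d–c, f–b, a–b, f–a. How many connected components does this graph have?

3

e is isolated — a component by itself.
Starting from c we can reach c, d. That is one component of size 2.
Starting from a we can reach a, b, f. That is one component of size 3.
Total: 3 components.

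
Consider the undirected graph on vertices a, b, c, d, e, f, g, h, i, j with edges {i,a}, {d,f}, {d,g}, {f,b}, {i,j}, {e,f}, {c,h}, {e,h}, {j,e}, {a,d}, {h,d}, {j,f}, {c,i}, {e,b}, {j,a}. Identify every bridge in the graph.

d-g

The edges on the cycle i-j-e-h-d-a-i are not bridges since each lies on that cycle.
But removing d—g disconnects d from g — this is a bridge.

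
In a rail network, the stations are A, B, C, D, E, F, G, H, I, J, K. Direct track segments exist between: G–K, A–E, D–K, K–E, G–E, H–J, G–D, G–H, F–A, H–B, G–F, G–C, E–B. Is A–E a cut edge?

No

After removing A–E, the path A-F-G-E still connects them, so the edge is not a bridge.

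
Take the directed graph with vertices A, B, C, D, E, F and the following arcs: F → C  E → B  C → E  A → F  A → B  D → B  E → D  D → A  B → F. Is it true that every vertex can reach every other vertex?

From E we can reach every vertex (A, B, C, D, E, F), and every vertex can reach E (A, B, C, D, E, F). So the whole graph is one strongly connected component.

Yes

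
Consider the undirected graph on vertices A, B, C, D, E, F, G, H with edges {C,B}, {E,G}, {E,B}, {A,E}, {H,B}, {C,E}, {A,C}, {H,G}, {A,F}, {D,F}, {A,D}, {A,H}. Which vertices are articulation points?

A

Removing A increases the component count from 1 to 2, so A is a cut vertex.
By contrast removing F leaves 1 component; it is not a cut vertex. No other vertex is a cut vertex either.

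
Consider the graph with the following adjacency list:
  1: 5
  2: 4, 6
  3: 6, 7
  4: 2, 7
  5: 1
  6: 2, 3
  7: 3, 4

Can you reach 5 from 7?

No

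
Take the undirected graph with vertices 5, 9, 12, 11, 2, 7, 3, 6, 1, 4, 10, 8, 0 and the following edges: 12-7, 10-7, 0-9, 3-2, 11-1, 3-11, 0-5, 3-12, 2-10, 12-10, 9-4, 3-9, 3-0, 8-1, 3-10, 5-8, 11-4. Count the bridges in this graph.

0

The edges on the cycle 3-2-10-3 are not bridges since each lies on that cycle.
Every edge lies on some cycle, so there are no bridges.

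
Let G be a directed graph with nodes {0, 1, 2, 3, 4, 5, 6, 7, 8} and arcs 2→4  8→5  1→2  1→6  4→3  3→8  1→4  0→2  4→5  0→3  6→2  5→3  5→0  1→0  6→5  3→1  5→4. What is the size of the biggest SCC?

{0, 1, 2, 3, 4, 5, 6, 8} are all mutually reachable — one SCC of size 8.
{7} is an SCC by itself.
The largest has 8 vertices.

8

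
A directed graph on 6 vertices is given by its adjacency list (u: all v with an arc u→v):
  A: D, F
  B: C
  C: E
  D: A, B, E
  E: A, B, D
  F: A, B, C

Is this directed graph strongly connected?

From F we can reach every vertex (A, B, C, D, E, F), and every vertex can reach F (A, B, C, D, E, F). So the whole graph is one strongly connected component.

Yes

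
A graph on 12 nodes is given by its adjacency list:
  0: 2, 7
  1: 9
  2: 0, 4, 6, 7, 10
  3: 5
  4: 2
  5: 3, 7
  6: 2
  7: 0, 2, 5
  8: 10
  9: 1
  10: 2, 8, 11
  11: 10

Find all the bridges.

1-9, 10-11, 10-2, 10-8, 2-4, 2-6, 3-5, 5-7

The edges on the cycle 7-2-0-7 are not bridges since each lies on that cycle.
But removing 3-5 disconnects 3 from 5; removing 10-11 disconnects 10 from 11; removing 10-8 disconnects 10 from 8; removing 4-2 disconnects 4 from 2 — these are bridges.
In total 8 edges are bridges.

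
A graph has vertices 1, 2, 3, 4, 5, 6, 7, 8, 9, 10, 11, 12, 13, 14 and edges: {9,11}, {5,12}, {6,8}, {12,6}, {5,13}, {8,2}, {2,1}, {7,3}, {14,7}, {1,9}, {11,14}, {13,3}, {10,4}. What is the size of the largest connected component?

12

Starting from 4 we can reach 4, 10. That is one component of size 2.
Starting from 1 we can reach 1, 2, 3, 5, 6, 7, 8, 9, 11, 12, 13, 14. That is one component of size 12.
The largest has 12 vertices.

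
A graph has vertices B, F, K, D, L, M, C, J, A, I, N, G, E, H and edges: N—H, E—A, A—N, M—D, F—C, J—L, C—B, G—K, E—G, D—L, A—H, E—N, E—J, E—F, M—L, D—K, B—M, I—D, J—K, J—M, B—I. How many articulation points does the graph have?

Removing E increases the component count from 1 to 2, so E is a cut vertex.
By contrast removing B leaves 1 component; it is not a cut vertex. No other vertex is a cut vertex either.

1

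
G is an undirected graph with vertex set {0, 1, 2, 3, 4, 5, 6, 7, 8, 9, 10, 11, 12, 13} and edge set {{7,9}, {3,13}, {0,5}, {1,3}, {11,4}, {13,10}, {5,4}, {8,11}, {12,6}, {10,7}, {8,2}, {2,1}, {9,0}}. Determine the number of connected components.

2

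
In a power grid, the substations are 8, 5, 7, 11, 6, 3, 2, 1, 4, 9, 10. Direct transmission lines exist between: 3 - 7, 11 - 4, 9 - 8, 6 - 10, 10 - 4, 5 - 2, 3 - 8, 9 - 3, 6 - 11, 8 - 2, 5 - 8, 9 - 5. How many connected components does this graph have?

1 is isolated — a component by itself.
Starting from 4 we can reach 4, 6, 10, 11. That is one component of size 4.
Starting from 2 we can reach 2, 3, 5, 7, 8, 9. That is one component of size 6.
Total: 3 components.

3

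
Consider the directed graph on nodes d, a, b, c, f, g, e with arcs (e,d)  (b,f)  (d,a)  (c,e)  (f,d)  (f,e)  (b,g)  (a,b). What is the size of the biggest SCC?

5

{a, b, d, e, f} are all mutually reachable — one SCC of size 5.
{c} is an SCC by itself.
{g} is an SCC by itself.
The largest has 5 vertices.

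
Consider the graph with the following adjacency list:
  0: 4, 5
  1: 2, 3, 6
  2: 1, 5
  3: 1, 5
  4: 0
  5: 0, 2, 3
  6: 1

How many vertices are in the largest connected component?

Starting from 0 we can reach 0, 1, 2, 3, 4, 5, 6. That is one component of size 7.
The largest has 7 vertices.

7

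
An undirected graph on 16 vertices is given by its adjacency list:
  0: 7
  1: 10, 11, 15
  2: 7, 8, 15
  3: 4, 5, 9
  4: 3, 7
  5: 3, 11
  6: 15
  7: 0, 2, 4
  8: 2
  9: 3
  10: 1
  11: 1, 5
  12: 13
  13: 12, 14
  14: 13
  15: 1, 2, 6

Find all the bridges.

The edges on the cycle 15-1-11-5-3-4-7-2-15 are not bridges since each lies on that cycle.
But removing 9-3 disconnects 9 from 3; removing 8-2 disconnects 8 from 2; removing 1-10 disconnects 1 from 10; removing 12-13 disconnects 12 from 13 — these are bridges.
In total 7 edges are bridges.

0-7, 1-10, 12-13, 13-14, 15-6, 2-8, 3-9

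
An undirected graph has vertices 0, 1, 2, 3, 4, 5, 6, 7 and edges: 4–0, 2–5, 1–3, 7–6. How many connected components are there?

Starting from 2 we can reach 2, 5. That is one component of size 2.
Starting from 6 we can reach 6, 7. That is one component of size 2.
Starting from 0 we can reach 0, 4. That is one component of size 2.
Starting from 1 we can reach 1, 3. That is one component of size 2.
Total: 4 components.

4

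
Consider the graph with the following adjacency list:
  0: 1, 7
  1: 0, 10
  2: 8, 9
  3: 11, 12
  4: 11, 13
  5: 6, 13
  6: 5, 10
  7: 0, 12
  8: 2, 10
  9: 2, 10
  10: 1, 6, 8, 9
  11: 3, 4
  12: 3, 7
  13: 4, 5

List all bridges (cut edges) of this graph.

The edges on the cycle 10-8-2-9-10 are not bridges since each lies on that cycle.
Every edge lies on some cycle, so there are no bridges.

none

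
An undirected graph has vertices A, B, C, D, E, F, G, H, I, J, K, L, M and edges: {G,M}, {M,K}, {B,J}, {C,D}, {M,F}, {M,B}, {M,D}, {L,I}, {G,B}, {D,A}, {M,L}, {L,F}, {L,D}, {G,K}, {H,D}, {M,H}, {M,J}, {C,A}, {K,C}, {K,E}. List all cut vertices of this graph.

K, L

Removing K increases the component count from 1 to 2, so K is a cut vertex.
Removing L increases the component count from 1 to 2, so L is a cut vertex.
By contrast removing F leaves 1 component; it is not a cut vertex. No other vertex is a cut vertex either.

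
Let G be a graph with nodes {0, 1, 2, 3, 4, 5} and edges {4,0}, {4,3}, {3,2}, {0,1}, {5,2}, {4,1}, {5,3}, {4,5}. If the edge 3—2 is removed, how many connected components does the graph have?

1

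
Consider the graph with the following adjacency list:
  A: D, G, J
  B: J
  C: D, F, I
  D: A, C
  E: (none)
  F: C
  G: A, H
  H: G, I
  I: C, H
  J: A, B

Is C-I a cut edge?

After removing C-I, the path C-D-A-G-H-I still connects them, so the edge is not a bridge.

No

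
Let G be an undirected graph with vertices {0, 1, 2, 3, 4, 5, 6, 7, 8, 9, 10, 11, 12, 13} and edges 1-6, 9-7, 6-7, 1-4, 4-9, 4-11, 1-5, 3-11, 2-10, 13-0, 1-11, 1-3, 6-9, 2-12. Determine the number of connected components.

8 is isolated — a component by itself.
Starting from 0 we can reach 0, 13. That is one component of size 2.
Starting from 2 we can reach 2, 10, 12. That is one component of size 3.
Starting from 1 we can reach 1, 3, 4, 5, 6, 7, 9, 11. That is one component of size 8.
Total: 4 components.

4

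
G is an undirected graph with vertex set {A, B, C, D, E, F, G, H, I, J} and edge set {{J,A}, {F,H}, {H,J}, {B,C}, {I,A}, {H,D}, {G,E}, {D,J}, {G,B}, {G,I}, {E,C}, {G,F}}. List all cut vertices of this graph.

G

Removing G increases the component count from 1 to 2, so G is a cut vertex.
By contrast removing E leaves 1 component; it is not a cut vertex. No other vertex is a cut vertex either.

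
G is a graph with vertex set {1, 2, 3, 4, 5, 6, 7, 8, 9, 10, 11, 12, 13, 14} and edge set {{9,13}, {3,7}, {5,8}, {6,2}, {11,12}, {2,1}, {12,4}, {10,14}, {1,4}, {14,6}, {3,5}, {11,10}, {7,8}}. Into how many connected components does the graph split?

3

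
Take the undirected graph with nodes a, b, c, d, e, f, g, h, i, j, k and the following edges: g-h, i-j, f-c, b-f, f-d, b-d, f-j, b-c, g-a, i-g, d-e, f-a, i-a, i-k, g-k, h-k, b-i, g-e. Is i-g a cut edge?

After removing i-g, the path i-a-g still connects them, so the edge is not a bridge.

No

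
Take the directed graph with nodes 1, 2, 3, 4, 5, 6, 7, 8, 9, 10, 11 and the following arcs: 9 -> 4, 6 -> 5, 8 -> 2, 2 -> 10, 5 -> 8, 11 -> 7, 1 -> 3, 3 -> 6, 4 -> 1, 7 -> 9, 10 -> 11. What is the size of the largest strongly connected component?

{1, 2, 3, 4, 5, 6, 7, 8, 9, 10, 11} are all mutually reachable — one SCC of size 11.
The largest has 11 vertices.

11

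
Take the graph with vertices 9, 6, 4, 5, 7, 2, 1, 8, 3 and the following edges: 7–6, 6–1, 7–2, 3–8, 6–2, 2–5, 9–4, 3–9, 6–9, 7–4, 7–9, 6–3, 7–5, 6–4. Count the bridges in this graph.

2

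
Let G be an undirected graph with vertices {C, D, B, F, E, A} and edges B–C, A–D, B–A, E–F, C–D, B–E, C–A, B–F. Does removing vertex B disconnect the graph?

Deleting B raises the number of components from 1 to 2, so B is a cut vertex.

Yes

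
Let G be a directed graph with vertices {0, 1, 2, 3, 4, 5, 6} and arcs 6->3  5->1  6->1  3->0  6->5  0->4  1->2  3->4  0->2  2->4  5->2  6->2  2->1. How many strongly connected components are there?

{1, 2} are all mutually reachable — one SCC of size 2.
{5} is an SCC by itself.
{4} is an SCC by itself.
{6} is an SCC by itself.
{3} is an SCC by itself.
(and 1 more singleton SCC)
That gives 6 strongly connected components.

6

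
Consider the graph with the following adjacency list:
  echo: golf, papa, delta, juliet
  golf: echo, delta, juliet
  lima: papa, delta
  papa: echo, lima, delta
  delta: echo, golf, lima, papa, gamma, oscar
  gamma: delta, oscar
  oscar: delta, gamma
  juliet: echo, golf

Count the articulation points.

Removing delta increases the component count from 1 to 2, so delta is a cut vertex.
By contrast removing echo leaves 1 component; it is not a cut vertex. No other vertex is a cut vertex either.

1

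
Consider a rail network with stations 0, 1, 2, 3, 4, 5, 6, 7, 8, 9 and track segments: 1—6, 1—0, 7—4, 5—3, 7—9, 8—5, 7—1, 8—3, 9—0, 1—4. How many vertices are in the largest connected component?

2 is isolated — a component by itself.
Starting from 3 we can reach 3, 5, 8. That is one component of size 3.
Starting from 0 we can reach 0, 1, 4, 6, 7, 9. That is one component of size 6.
The largest has 6 vertices.

6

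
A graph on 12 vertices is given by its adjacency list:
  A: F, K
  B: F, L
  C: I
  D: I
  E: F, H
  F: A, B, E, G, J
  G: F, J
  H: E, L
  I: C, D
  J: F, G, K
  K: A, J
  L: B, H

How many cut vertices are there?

2

Removing F increases the component count from 2 to 3, so F is a cut vertex.
Removing I increases the component count from 2 to 3, so I is a cut vertex.
By contrast removing L leaves 2 components; it is not a cut vertex. No other vertex is a cut vertex either.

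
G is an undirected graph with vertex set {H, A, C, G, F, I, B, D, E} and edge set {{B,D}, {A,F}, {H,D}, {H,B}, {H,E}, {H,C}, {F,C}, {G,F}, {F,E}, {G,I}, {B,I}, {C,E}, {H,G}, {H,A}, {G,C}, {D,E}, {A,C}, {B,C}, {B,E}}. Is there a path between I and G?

From I we can reach A, B, C, D, E, F, G, H, I, which includes G.

Yes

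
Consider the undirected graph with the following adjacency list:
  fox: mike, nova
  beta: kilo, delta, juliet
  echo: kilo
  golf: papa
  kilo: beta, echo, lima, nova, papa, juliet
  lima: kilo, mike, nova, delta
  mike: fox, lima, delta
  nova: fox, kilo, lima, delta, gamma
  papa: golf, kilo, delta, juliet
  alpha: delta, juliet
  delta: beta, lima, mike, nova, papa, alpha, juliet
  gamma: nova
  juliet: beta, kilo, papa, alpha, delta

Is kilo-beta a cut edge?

No

After removing kilo-beta, the path kilo-juliet-beta still connects them, so the edge is not a bridge.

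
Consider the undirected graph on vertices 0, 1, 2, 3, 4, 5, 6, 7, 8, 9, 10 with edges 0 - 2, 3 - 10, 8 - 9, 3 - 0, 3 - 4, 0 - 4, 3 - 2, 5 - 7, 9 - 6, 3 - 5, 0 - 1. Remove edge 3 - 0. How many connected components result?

3 and 0 are still connected via 3-2-0, so the component count stays at 2.

2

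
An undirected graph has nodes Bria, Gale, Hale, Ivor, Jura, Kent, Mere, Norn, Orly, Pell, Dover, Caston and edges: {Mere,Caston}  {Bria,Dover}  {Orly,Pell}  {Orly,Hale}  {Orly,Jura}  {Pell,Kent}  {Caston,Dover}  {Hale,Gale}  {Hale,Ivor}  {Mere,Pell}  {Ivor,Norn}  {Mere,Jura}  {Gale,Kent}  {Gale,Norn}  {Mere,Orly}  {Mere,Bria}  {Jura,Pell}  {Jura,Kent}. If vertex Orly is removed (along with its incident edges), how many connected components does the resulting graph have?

With Orly gone, the remaining components are: {Bria, Gale, Hale, Ivor, Jura, Kent, Mere, Norn, Pell, Dover, Caston}.
That is 1 component.

1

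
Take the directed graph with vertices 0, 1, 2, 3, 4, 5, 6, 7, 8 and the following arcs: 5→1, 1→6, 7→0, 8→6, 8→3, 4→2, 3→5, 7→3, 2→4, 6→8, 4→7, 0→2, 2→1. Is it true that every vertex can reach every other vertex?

There is no directed path from 5 to 2, so the graph is not strongly connected.

No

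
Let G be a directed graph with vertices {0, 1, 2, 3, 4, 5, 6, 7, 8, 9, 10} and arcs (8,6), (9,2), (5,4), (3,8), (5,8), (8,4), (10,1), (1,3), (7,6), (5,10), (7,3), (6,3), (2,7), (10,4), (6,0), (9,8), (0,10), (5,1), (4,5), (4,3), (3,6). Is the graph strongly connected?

There is no directed path from 6 to 2, so the graph is not strongly connected.

No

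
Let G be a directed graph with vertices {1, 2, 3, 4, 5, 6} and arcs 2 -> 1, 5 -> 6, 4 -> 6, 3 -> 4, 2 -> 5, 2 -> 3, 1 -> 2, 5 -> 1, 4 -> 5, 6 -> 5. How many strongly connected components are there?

1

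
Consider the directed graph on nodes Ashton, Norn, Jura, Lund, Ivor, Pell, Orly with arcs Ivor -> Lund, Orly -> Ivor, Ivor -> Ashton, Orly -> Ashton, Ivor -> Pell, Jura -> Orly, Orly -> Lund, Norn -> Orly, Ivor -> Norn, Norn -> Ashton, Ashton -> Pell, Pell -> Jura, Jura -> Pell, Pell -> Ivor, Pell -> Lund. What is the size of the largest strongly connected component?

{Ivor, Jura, Norn, Orly, Pell, Ashton} are all mutually reachable — one SCC of size 6.
{Lund} is an SCC by itself.
The largest has 6 vertices.

6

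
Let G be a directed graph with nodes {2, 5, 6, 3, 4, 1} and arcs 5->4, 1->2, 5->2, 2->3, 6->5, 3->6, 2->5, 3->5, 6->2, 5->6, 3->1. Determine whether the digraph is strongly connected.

There is no directed path from 4 to 2, so the graph is not strongly connected.

No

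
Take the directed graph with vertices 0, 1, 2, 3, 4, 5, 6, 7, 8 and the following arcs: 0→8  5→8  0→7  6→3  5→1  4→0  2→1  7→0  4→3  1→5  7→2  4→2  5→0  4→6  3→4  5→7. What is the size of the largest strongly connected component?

5

{0, 1, 2, 5, 7} are all mutually reachable — one SCC of size 5.
{3, 4, 6} are all mutually reachable — one SCC of size 3.
{8} is an SCC by itself.
The largest has 5 vertices.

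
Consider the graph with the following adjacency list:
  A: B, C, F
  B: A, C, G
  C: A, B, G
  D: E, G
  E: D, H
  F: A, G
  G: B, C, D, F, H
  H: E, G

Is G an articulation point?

Yes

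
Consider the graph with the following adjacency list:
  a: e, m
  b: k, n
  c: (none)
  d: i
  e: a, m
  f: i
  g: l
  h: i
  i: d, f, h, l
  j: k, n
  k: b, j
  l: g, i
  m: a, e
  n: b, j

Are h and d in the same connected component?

Yes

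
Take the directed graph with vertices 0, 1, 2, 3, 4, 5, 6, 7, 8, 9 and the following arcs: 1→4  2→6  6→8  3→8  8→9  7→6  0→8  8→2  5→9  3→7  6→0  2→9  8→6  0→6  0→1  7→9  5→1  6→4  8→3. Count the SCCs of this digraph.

{0, 2, 3, 6, 7, 8} are all mutually reachable — one SCC of size 6.
{4} is an SCC by itself.
{1} is an SCC by itself.
{9} is an SCC by itself.
{5} is an SCC by itself.
That gives 5 strongly connected components.

5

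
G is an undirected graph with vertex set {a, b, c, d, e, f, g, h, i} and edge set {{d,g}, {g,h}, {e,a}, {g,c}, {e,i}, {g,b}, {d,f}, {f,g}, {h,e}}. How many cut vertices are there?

3

Removing e increases the component count from 1 to 3, so e is a cut vertex.
Removing g increases the component count from 1 to 4, so g is a cut vertex.
Removing h increases the component count from 1 to 2, so h is a cut vertex.
By contrast removing a leaves 1 component; it is not a cut vertex. No other vertex is a cut vertex either.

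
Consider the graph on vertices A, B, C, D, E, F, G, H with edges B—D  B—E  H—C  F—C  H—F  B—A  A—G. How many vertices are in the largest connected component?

Starting from C we can reach C, F, H. That is one component of size 3.
Starting from A we can reach A, B, D, E, G. That is one component of size 5.
The largest has 5 vertices.

5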